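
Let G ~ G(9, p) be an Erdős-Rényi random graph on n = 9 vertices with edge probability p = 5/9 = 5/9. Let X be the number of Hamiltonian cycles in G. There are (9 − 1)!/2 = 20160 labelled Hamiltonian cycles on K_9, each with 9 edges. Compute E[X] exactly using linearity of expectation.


K_9 has (9 − 1)!/2 = 20160 labelled Hamiltonian cycles.
For each such Hamiltonian cycle H, let X_H = 1 if all 9 edges of H are present in G. Then P[X_H = 1] = p^{9} = (5/9)^{9} = 1953125/387420489.
By linearity of expectation: E[X] = Σ_H E[X_H] = 20160 · p^{9} = 20160 · 1953125/387420489 = 4375000000/43046721.
Numerically: E[X] ≈ 101.6.

E[X] = 20160 · (5/9)^{9} = 4375000000/43046721 ≈ 101.6.


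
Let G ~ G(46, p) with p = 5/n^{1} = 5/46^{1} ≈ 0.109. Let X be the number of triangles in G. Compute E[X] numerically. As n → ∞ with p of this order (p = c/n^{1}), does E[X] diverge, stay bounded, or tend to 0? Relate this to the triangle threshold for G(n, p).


Number of potential triangles: C(46, 3) = 15180.
Each occurs with probability p³ ≈ (0.109)³ ≈ 1.28421e-03.
By linearity: E[X] = C(46, 3)·p³ ≈ 15180 · 1.28421e-03 ≈ 19.494.
Here α = 1, so p = 5/n is exactly at the triangle threshold p ~ 1/n. Asymptotically E[X] → c³/6 = 5³/6 = 125/6 ≈ 20.833, a bounded constant. In this regime the triangle count is asymptotically Poisson(c³/6).

E[X] ≈ 19.494; in regime p = Θ(1/n^{1}) E[X] stays bounded (at the triangle threshold p ~ 1/n).


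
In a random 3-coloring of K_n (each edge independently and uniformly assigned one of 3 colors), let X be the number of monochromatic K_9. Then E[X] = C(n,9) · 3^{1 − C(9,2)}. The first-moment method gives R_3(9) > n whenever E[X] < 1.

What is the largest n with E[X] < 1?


We need C(n, 9) · 3^{1 − 36} < 1, i.e. C(n, 9) < 3^{36 − 1} = 50031545098999707.
Check values of n near the boundary:
  n = 299: C(299, 9) = 46610674441390059; 46610674441390059 < 50031545098999707? YES
  n = 300: C(300, 9) = 48052241692154700; 48052241692154700 < 50031545098999707? YES
  n = 301: C(301, 9) = 49533303936090975; 49533303936090975 < 50031545098999707? YES
  n = 302: C(302, 9) = 51054804739588650; 51054804739588650 < 50031545098999707? NO
The largest n with C(n, 9) < 50031545098999707 is n = 301 (where E[X] = 16511101312030325/16677181699666569 ≈ 0.990). Hence R_3(9) > 301, i.e. R_3(9) ≥ 302.

Largest n = 301; hence R_3(9) > 301.


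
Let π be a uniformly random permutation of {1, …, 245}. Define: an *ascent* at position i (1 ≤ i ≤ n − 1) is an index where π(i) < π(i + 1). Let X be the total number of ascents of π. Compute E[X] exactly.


Write X = Σ X_I over i = 1, …, 244, with X_I the indicator of one ascent.
There are 244 indicators.
For each fixed i, the pair (π(i), π(i+1)) is a uniformly random ordered pair of distinct values from {1, …, 245}; by symmetry P[π(i) < π(i+1)] = 1/2.
By linearity: E[X] = 244 · (1/2) = (245 − 1) · (1/2) = 122 ≈ 122.0000.

E[X] = 122 = 122.0000.


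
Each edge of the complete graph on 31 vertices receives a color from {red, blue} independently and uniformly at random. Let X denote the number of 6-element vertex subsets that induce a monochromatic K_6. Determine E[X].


Let X = Σ_S X_S over the C(31, 6) = 736281 subsets S of size 6, where X_S = 1 if the K_6 on S is monochromatic.
For a fixed S, the K_6 on S has C(6, 2) = 15 edges. P[all 15 edges red] = (1/2)^15, and likewise for blue, so P[monochromatic] = 2·(1/2)^15 = 2^{1 − 15} = 1/16384.
Summing: E[X] = C(31, 6) · 2^{1 − 15} = 736281 · 1/16384 = 736281/16384.
Numerically: E[X] ≈ 44.939.

E[X] = C(31,6)·2^(1−C(6,2)) = 736281/16384 ≈ 44.939.


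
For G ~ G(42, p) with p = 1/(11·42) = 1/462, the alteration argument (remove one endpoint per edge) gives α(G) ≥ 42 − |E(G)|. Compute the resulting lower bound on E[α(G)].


E[|E(G)|] = C(42, 2)·p = 861 · (1/462) = 41/22.
E[α(G)] ≥ n − E[|E(G)|] = 42 − 41/22 = 883/22.
Numerically: ≈ 40.13636.
(This is only a lower bound; the true E[α(G)] may be larger.)

E[α(G)] ≥ 883/22 ≈ 40.13636.


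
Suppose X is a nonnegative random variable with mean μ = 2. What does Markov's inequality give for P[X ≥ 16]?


μ = E[X] = 2, a = 16.
Markov: P[X ≥ 16] ≤ μ/a = (2)/16 = 1/8.
Numerically: ≈ 0.1250.
(Since a = 16 > μ = 2.0000, the bound 1/8 is < 1 and informative.)

P[X ≥ 16] ≤ 1/8 ≈ 0.1250.


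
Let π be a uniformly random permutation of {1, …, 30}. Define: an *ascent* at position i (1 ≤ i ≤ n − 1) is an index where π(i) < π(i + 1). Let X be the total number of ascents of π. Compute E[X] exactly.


Write X = Σ X_I over i = 1, …, 29, with X_I the indicator of one ascent.
There are 29 indicators.
For each fixed i, the pair (π(i), π(i+1)) is a uniformly random ordered pair of distinct values from {1, …, 30}; by symmetry P[π(i) < π(i+1)] = 1/2.
By linearity: E[X] = 29 · (1/2) = (30 − 1) · (1/2) = 29/2 ≈ 14.500.

E[X] = 29/2 = 14.500.


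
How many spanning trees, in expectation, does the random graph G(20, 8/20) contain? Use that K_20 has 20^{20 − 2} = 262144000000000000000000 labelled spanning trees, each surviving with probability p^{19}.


K_20 has 20^{20 − 2} = 262144000000000000000000 labelled spanning trees.
For each such spanning tree H, let X_H = 1 if all 19 edges of H are present in G. Then P[X_H = 1] = p^{19} = (2/5)^{19} = 524288/19073486328125.
By linearity: E[X] = Σ_H E[X_H] = 262144000000000000000000 · p^{19} = 262144000000000000000000 · 524288/19073486328125 = 36028797018963968/5.
Numerically: E[X] ≈ 7.20576e+15.

E[X] = 262144000000000000000000 · (2/5)^{19} = 36028797018963968/5 ≈ 7.20576e+15.


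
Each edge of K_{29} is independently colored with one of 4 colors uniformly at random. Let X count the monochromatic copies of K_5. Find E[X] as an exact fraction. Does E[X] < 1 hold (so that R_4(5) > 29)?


E[X] = C(29, 5) · 4^{1 − 10} = 118755 · 4^{−9} = 118755/262144.
As a reduced fraction: E[X] = 118755/262144 ≈ 0.45301.
Is E[X] < 1? YES.
Since E[X] < 1, there exists a 4-coloring of K_{29} with no monochromatic K_5; hence R_4(5) > 29.

E[X] = 118755/262144 ≈ 0.45301; E[X] < 1, so R_4(5) > 29.


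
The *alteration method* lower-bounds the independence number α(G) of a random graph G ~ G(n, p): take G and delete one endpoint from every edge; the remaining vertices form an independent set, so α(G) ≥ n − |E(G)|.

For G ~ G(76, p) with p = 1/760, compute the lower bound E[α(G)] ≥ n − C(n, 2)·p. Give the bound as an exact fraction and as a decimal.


E[|E(G)|] = C(76, 2)·p = 2850 · (1/760) = 15/4.
E[α(G)] ≥ n − E[|E(G)|] = 76 − 15/4 = 289/4.
Numerically: ≈ 72.25000.
(This is only a lower bound; the true E[α(G)] may be larger.)

E[α(G)] ≥ 289/4 ≈ 72.25000.


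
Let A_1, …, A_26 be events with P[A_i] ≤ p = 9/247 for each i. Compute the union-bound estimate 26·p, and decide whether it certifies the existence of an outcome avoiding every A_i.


Union bound: P[∪_{i=1}^{26} A_i] ≤ Σ_i P[A_i] ≤ 26·p = 26·(9/247) = 18/19.
Numerically: 18/19 ≈ 0.94737.
Is 18/19 < 1? YES.
Since P[∪ A_i] ≤ 18/19 < 1, the complement has P[∩ A_i^c] ≥ 1 − 18/19 = 1/19 > 0, so some outcome avoids every A_i.

26·p = 18/19 ≈ 0.94737; existence CERTIFIED by the union bound.


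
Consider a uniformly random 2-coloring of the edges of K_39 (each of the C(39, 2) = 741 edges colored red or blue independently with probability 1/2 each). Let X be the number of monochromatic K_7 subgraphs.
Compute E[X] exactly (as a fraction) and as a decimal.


Let X = Σ_S X_S over the C(39, 7) = 15380937 subsets S of size 7, where X_S = 1 if the K_7 on S is monochromatic.
For a fixed S, the K_7 on S has C(7, 2) = 21 edges. P[all 21 edges red] = (1/2)^21, and likewise for blue, so P[monochromatic] = 2·(1/2)^21 = 2^{1 − 21} = 1/1048576.
By linearity of expectation: E[X] = C(39, 7) · 2^{1 − 21} = 15380937 · 1/1048576 = 15380937/1048576.
Numerically: E[X] ≈ 14.668405.

E[X] = C(39,7)·2^(1−C(7,2)) = 15380937/1048576 ≈ 14.668405.


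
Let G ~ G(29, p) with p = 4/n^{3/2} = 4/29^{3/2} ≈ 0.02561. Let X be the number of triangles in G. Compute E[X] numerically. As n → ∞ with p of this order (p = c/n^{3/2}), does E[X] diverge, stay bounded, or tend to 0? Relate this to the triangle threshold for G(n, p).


Number of potential triangles: C(29, 3) = 3654.
Each occurs with probability p³ ≈ (0.02561)³ ≈ 1.680308e-05.
By linearity: E[X] = C(29, 3)·p³ ≈ 3654 · 1.680308e-05 ≈ 0.0614.
Since α = 3/2 > 1, p = c/n^{3/2} = o(1/n) is below the triangle threshold p ~ 1/n. Asymptotically E[X] ~ (c³/6)·n^{3(1−α)} = (4³/6)·n^{-1.5} → 0, so by Markov's inequality G has no triangles w.h.p.

E[X] ≈ 0.0614; in regime p = Θ(1/n^{3/2}) E[X] tends to 0 (below the triangle threshold p ~ 1/n).


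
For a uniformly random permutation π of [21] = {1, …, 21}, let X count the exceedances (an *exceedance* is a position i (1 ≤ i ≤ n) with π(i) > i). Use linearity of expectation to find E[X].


Write X = Σ_{i=1}^{21} X_i, where X_i = 1_{π(i) > i}.
For each fixed i, π(i) is uniform over {1, …, 21} (marginal of a uniform permutation), so P[π(i) > i] = (n − i)/n. Summing: Σ_{i=1}^{21} (n − i)/n = (0 + 1 + … + 20)/21 = 21(21 − 1)/(2·21) = (21 − 1)/2.
Hence E[X] = Σ_{i=1}^{21} (21 − i)/21 = 10 ≈ 10.0000.

E[X] = 10 = 10.0000.


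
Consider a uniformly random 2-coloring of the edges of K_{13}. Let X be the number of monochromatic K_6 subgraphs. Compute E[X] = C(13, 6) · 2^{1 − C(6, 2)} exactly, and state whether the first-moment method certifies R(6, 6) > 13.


E[X] = C(13, 6) · 2^{1 − 15} = 1716 · 2^{−14} = 1716/16384.
As a reduced fraction: E[X] = 429/4096 ≈ 0.1047363.
Is E[X] < 1? YES.
Since E[X] < 1, there exists a 2-coloring of K_{13} with no monochromatic K_6; hence R(6, 6) > 13.

E[X] = 429/4096 ≈ 0.1047363; E[X] < 1, so R(6, 6) > 13.


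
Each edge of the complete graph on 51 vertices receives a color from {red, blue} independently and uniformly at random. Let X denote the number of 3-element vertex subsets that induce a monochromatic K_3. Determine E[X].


Let X = Σ_S X_S over the C(51, 3) = 20825 subsets S of size 3, where X_S = 1 if the K_3 on S is monochromatic.
For a fixed S, the K_3 on S has C(3, 2) = 3 edges. P[all 3 edges red] = (1/2)^3, and likewise for blue, so P[monochromatic] = 2·(1/2)^3 = 2^{1 − 3} = 1/4.
By linearity: E[X] = C(51, 3) · 2^{1 − 3} = 20825 · 1/4 = 20825/4.
Numerically: E[X] ≈ 5206.25000.

E[X] = C(51,3)·2^(1−C(3,2)) = 20825/4 ≈ 5206.25000.


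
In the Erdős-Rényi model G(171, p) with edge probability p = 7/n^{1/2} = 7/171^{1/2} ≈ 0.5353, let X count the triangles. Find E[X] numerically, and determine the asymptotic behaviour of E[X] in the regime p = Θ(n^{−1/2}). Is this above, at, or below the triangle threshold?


Number of potential triangles: C(171, 3) = 818805.
Each occurs with probability p³ ≈ (0.5353)³ ≈ 1.533910e-01.
By linearity: E[X] = C(171, 3)·p³ ≈ 818805 · 1.533910e-01 ≈ 125597.3396.
Since α = 1/2 < 1, p = c/n^{1/2} ≫ 1/n is above the triangle threshold p ~ 1/n. Asymptotically E[X] ~ (c³/6)·n^{3(1−α)} = (7³/6)·n^{1.5} → ∞; triangles are abundant w.h.p.

E[X] ≈ 125597.3396; in regime p = Θ(1/n^{1/2}) E[X] diverges (above the triangle threshold p ~ 1/n).


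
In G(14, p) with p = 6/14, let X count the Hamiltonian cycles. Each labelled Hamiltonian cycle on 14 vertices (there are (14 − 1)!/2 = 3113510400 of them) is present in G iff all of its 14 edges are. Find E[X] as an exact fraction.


K_14 has (14 − 1)!/2 = 3113510400 labelled Hamiltonian cycles.
For each such Hamiltonian cycle H, let X_H = 1 if all 14 edges of H are present in G. Then P[X_H = 1] = p^{14} = (3/7)^{14} = 4782969/678223072849.
By linearity: E[X] = Σ_H E[X_H] = 3113510400 · p^{14} = 3113510400 · 4782969/678223072849 = 2127403389196800/96889010407.
Numerically: E[X] ≈ 21957.

E[X] = 3113510400 · (3/7)^{14} = 2127403389196800/96889010407 ≈ 21957.


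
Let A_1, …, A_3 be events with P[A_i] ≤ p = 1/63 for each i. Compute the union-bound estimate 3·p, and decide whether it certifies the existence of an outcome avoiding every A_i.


Union bound: P[∪_{i=1}^{3} A_i] ≤ Σ_i P[A_i] ≤ 3·p = 3·(1/63) = 1/21.
Numerically: 1/21 ≈ 0.0476.
Is 1/21 < 1? YES.
Since P[∪ A_i] ≤ 1/21 < 1, the complement has P[∩ A_i^c] ≥ 1 − 1/21 = 20/21 > 0, so some outcome avoids every A_i.

3·p = 1/21 ≈ 0.0476; existence CERTIFIED by the union bound.


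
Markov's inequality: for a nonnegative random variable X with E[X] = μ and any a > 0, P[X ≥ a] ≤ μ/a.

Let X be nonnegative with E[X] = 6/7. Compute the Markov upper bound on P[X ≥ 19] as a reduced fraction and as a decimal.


μ = E[X] = 6/7, a = 19.
Markov: P[X ≥ 19] ≤ μ/a = (6/7)/19 = 6/133.
Numerically: ≈ 0.04511.
(Since a = 19 > μ = 0.85714, the bound 6/133 is < 1 and informative.)

P[X ≥ 19] ≤ 6/133 ≈ 0.04511.


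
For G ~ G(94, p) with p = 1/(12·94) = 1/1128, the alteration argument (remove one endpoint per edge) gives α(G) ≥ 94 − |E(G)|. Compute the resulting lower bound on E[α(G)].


E[|E(G)|] = C(94, 2)·p = 4371 · (1/1128) = 31/8.
E[α(G)] ≥ n − E[|E(G)|] = 94 − 31/8 = 721/8.
Numerically: ≈ 90.1250.
(This is only a lower bound; the true E[α(G)] may be larger.)

E[α(G)] ≥ 721/8 ≈ 90.1250.


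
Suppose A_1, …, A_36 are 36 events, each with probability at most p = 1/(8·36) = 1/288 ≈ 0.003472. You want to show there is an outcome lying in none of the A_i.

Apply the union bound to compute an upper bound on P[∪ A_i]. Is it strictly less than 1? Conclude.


Union bound: P[∪_{i=1}^{36} A_i] ≤ Σ_i P[A_i] ≤ 36·p = 36·(1/288) = 1/8.
Numerically: 1/8 ≈ 0.125000.
Is 1/8 < 1? YES.
Since P[∪ A_i] ≤ 1/8 < 1, the complement has P[∩ A_i^c] ≥ 1 − 1/8 = 7/8 > 0, so some outcome avoids every A_i.

36·p = 1/8 ≈ 0.125000; existence CERTIFIED by the union bound.


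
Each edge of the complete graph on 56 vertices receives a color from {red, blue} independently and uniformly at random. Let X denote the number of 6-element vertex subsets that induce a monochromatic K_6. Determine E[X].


Let X = Σ_S X_S over the C(56, 6) = 32468436 subsets S of size 6, where X_S = 1 if the K_6 on S is monochromatic.
For a fixed S, the K_6 on S has C(6, 2) = 15 edges. P[all 15 edges red] = (1/2)^15, and likewise for blue, so P[monochromatic] = 2·(1/2)^15 = 2^{1 − 15} = 1/16384.
Summing: E[X] = C(56, 6) · 2^{1 − 15} = 32468436 · 1/16384 = 8117109/4096.
Numerically: E[X] ≈ 1981.7161.

E[X] = C(56,6)·2^(1−C(6,2)) = 8117109/4096 ≈ 1981.7161.


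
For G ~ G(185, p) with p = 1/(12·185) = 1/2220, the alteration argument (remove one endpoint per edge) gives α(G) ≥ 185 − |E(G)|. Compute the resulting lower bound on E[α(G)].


E[|E(G)|] = C(185, 2)·p = 17020 · (1/2220) = 23/3.
E[α(G)] ≥ n − E[|E(G)|] = 185 − 23/3 = 532/3.
Numerically: ≈ 177.3333.
(This is only a lower bound; the true E[α(G)] may be larger.)

E[α(G)] ≥ 532/3 ≈ 177.3333.


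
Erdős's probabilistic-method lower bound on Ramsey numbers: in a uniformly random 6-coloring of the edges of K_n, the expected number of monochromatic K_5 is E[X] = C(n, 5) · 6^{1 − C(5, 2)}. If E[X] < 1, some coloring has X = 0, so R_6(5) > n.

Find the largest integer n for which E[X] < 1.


We need C(n, 5) · 6^{1 − 10} < 1, i.e. C(n, 5) < 6^{10 − 1} = 10077696.
Check values of n near the boundary:
  n = 64: C(64, 5) = 7624512; 7624512 < 10077696? YES
  n = 65: C(65, 5) = 8259888; 8259888 < 10077696? YES
  n = 66: C(66, 5) = 8936928; 8936928 < 10077696? YES
  n = 67: C(67, 5) = 9657648; 9657648 < 10077696? YES
  n = 68: C(68, 5) = 10424128; 10424128 < 10077696? NO
  n = 69: C(69, 5) = 11238513; 11238513 < 10077696? NO
The largest n with C(n, 5) < 10077696 is n = 67 (where E[X] = 67067/69984 ≈ 0.9583). Hence R_6(5) > 67, i.e. R_6(5) ≥ 68.

Largest n = 67; hence R_6(5) > 67.


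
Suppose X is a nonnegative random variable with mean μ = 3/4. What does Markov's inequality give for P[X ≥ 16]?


μ = E[X] = 3/4, a = 16.
Markov: P[X ≥ 16] ≤ μ/a = (3/4)/16 = 3/64.
Numerically: ≈ 0.04688.
(Since a = 16 > μ = 0.75000, the bound 3/64 is < 1 and informative.)

P[X ≥ 16] ≤ 3/64 ≈ 0.04688.


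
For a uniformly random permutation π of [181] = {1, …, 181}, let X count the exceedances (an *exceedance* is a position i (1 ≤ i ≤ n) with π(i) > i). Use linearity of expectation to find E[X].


Write X = Σ_{i=1}^{181} X_i, where X_i = 1_{π(i) > i}.
For each fixed i, π(i) is uniform over {1, …, 181} (marginal of a uniform permutation), so P[π(i) > i] = (n − i)/n. Summing: Σ_{i=1}^{181} (n − i)/n = (0 + 1 + … + 180)/181 = 181(181 − 1)/(2·181) = (181 − 1)/2.
Hence E[X] = Σ_{i=1}^{181} (181 − i)/181 = 90 ≈ 90.00000.

E[X] = 90 = 90.00000.


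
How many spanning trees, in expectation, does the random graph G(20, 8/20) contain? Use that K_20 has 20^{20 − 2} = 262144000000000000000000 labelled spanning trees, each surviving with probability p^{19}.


K_20 has 20^{20 − 2} = 262144000000000000000000 labelled spanning trees.
For each such spanning tree H, let X_H = 1 if all 19 edges of H are present in G. Then P[X_H = 1] = p^{19} = (2/5)^{19} = 524288/19073486328125.
Summing the indicators: E[X] = Σ_H E[X_H] = 262144000000000000000000 · p^{19} = 262144000000000000000000 · 524288/19073486328125 = 36028797018963968/5.
Numerically: E[X] ≈ 7.206e+15.

E[X] = 262144000000000000000000 · (2/5)^{19} = 36028797018963968/5 ≈ 7.206e+15.


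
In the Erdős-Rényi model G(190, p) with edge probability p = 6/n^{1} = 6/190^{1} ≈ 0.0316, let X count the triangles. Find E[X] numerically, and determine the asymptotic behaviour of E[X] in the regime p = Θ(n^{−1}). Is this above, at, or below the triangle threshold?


Number of potential triangles: C(190, 3) = 1125180.
Each occurs with probability p³ ≈ (0.0316)³ ≈ 3.14915e-05.
By linearity: E[X] = C(190, 3)·p³ ≈ 1125180 · 3.14915e-05 ≈ 35.434.
Here α = 1, so p = 6/n is exactly at the triangle threshold p ~ 1/n. Asymptotically E[X] → c³/6 = 6³/6 = 36 ≈ 36.000, a bounded constant. In this regime the triangle count is asymptotically Poisson(c³/6).

E[X] ≈ 35.434; in regime p = Θ(1/n^{1}) E[X] stays bounded (at the triangle threshold p ~ 1/n).


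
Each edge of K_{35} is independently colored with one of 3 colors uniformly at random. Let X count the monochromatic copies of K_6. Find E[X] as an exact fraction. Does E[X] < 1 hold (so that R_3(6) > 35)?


E[X] = C(35, 6) · 3^{1 − 15} = 1623160 · 3^{−14} = 1623160/4782969.
As a reduced fraction: E[X] = 1623160/4782969 ≈ 0.3393624.
Is E[X] < 1? YES.
Since E[X] < 1, there exists a 3-coloring of K_{35} with no monochromatic K_6; hence R_3(6) > 35.

E[X] = 1623160/4782969 ≈ 0.3393624; E[X] < 1, so R_3(6) > 35.


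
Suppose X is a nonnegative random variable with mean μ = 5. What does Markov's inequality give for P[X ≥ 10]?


μ = E[X] = 5, a = 10.
Markov: P[X ≥ 10] ≤ μ/a = (5)/10 = 1/2.
Numerically: ≈ 0.500000.
(Since a = 10 > μ = 5.000000, the bound 1/2 is < 1 and informative.)

P[X ≥ 10] ≤ 1/2 ≈ 0.500000.


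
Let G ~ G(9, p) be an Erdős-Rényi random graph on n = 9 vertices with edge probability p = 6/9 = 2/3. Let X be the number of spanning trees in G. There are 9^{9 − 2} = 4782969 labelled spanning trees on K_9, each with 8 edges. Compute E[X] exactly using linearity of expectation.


K_9 has 9^{9 − 2} = 4782969 labelled spanning trees.
For each such spanning tree H, let X_H = 1 if all 8 edges of H are present in G. Then P[X_H = 1] = p^{8} = (2/3)^{8} = 256/6561.
Summing the indicators: E[X] = Σ_H E[X_H] = 4782969 · p^{8} = 4782969 · 256/6561 = 186624.
Numerically: E[X] ≈ 186624.

E[X] = 4782969 · (2/3)^{8} = 186624 ≈ 186624.


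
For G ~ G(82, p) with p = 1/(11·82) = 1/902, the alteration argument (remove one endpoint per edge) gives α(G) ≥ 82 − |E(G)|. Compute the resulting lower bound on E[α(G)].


E[|E(G)|] = C(82, 2)·p = 3321 · (1/902) = 81/22.
E[α(G)] ≥ n − E[|E(G)|] = 82 − 81/22 = 1723/22.
Numerically: ≈ 78.318182.
(This is only a lower bound; the true E[α(G)] may be larger.)

E[α(G)] ≥ 1723/22 ≈ 78.318182.


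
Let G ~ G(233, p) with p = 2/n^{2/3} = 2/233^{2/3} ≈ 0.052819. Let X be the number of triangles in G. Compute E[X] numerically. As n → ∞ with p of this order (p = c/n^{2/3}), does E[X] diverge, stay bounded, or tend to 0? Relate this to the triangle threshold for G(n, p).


Number of potential triangles: C(233, 3) = 2081156.
Each occurs with probability p³ ≈ (0.052819)³ ≈ 1.4735950e-04.
By linearity: E[X] = C(233, 3)·p³ ≈ 2081156 · 1.4735950e-04 ≈ 306.67811.
Since α = 2/3 < 1, p = c/n^{2/3} ≫ 1/n is above the triangle threshold p ~ 1/n. Asymptotically E[X] ~ (c³/6)·n^{3(1−α)} = (2³/6)·n^{1} → ∞; triangles are abundant w.h.p.

E[X] ≈ 306.67811; in regime p = Θ(1/n^{2/3}) E[X] diverges (above the triangle threshold p ~ 1/n).


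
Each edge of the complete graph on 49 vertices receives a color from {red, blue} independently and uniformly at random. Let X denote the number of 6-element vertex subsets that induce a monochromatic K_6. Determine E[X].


Let X = Σ_S X_S over the C(49, 6) = 13983816 subsets S of size 6, where X_S = 1 if the K_6 on S is monochromatic.
For a fixed S, the K_6 on S has C(6, 2) = 15 edges. P[all 15 edges red] = (1/2)^15, and likewise for blue, so P[monochromatic] = 2·(1/2)^15 = 2^{1 − 15} = 1/16384.
By linearity of expectation: E[X] = C(49, 6) · 2^{1 − 15} = 13983816 · 1/16384 = 1747977/2048.
Numerically: E[X] ≈ 853.50439.

E[X] = C(49,6)·2^(1−C(6,2)) = 1747977/2048 ≈ 853.50439.


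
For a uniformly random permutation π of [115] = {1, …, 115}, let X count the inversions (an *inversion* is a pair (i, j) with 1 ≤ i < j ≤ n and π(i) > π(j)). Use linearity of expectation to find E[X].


Write X = Σ X_I over the C(115, 2) = 6555 pairs i < j, with X_I the indicator of one inversion.
There are 6555 indicators.
For each fixed pair i < j, the values π(i) and π(j) are two distinct elements of {1, …, 115} in uniformly random order; by symmetry P[π(i) > π(j)] = 1/2.
By linearity: E[X] = 6555 · (1/2) = C(115, 2) · (1/2) = 6555/2 = 6555/2 ≈ 3277.500000.

E[X] = 6555/2 = 3277.500000.


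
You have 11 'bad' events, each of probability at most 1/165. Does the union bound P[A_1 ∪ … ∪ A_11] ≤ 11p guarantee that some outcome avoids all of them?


Union bound: P[∪_{i=1}^{11} A_i] ≤ Σ_i P[A_i] ≤ 11·p = 11·(1/165) = 1/15.
Numerically: 1/15 ≈ 0.0667.
Is 1/15 < 1? YES.
Since P[∪ A_i] ≤ 1/15 < 1, the complement has P[∩ A_i^c] ≥ 1 − 1/15 = 14/15 > 0, so some outcome avoids every A_i.

11·p = 1/15 ≈ 0.0667; existence CERTIFIED by the union bound.


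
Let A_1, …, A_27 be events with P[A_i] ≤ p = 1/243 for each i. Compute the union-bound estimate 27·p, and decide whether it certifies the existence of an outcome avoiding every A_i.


Union bound: P[∪_{i=1}^{27} A_i] ≤ Σ_i P[A_i] ≤ 27·p = 27·(1/243) = 1/9.
Numerically: 1/9 ≈ 0.11111.
Is 1/9 < 1? YES.
Since P[∪ A_i] ≤ 1/9 < 1, the complement has P[∩ A_i^c] ≥ 1 − 1/9 = 8/9 > 0, so some outcome avoids every A_i.

27·p = 1/9 ≈ 0.11111; existence CERTIFIED by the union bound.


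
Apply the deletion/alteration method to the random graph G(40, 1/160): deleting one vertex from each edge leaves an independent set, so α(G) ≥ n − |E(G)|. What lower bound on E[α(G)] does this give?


E[|E(G)|] = C(40, 2)·p = 780 · (1/160) = 39/8.
E[α(G)] ≥ n − E[|E(G)|] = 40 − 39/8 = 281/8.
Numerically: ≈ 35.1250.
(This is only a lower bound; the true E[α(G)] may be larger.)

E[α(G)] ≥ 281/8 ≈ 35.1250.


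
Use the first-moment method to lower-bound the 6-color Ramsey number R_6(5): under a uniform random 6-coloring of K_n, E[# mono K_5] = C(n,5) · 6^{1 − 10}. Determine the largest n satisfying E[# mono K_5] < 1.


We need C(n, 5) · 6^{1 − 10} < 1, i.e. C(n, 5) < 6^{10 − 1} = 10077696.
Check values of n near the boundary:
  n = 61: C(61, 5) = 5949147; 5949147 < 10077696? YES
  n = 62: C(62, 5) = 6471002; 6471002 < 10077696? YES
  n = 63: C(63, 5) = 7028847; 7028847 < 10077696? YES
  n = 64: C(64, 5) = 7624512; 7624512 < 10077696? YES
  n = 65: C(65, 5) = 8259888; 8259888 < 10077696? YES
  n = 66: C(66, 5) = 8936928; 8936928 < 10077696? YES
  n = 67: C(67, 5) = 9657648; 9657648 < 10077696? YES
  n = 68: C(68, 5) = 10424128; 10424128 < 10077696? NO
  n = 69: C(69, 5) = 11238513; 11238513 < 10077696? NO
The largest n with C(n, 5) < 10077696 is n = 67 (where E[X] = 67067/69984 ≈ 0.958319). Hence R_6(5) > 67, i.e. R_6(5) ≥ 68.

Largest n = 67; hence R_6(5) > 67.


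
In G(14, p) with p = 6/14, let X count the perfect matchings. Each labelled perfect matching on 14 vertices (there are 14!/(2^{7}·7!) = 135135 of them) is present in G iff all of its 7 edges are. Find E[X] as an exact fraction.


K_14 has 14!/(2^{7}·7!) = 135135 labelled perfect matchings.
For each such perfect matching H, let X_H = 1 if all 7 edges of H are present in G. Then P[X_H = 1] = p^{7} = (3/7)^{7} = 2187/823543.
By linearity of expectation: E[X] = Σ_H E[X_H] = 135135 · p^{7} = 135135 · 2187/823543 = 42220035/117649.
Numerically: E[X] ≈ 358.86.

E[X] = 135135 · (3/7)^{7} = 42220035/117649 ≈ 358.86.


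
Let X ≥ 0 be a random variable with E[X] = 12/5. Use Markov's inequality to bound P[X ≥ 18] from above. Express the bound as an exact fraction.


μ = E[X] = 12/5, a = 18.
Markov: P[X ≥ 18] ≤ μ/a = (12/5)/18 = 2/15.
Numerically: ≈ 0.133.
(Since a = 18 > μ = 2.400, the bound 2/15 is < 1 and informative.)

P[X ≥ 18] ≤ 2/15 ≈ 0.133.


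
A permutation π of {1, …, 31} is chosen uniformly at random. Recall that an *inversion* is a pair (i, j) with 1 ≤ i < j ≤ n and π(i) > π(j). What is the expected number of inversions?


Write X = Σ X_I over the C(31, 2) = 465 pairs i < j, with X_I the indicator of one inversion.
There are 465 indicators.
For each fixed pair i < j, the values π(i) and π(j) are two distinct elements of {1, …, 31} in uniformly random order; by symmetry P[π(i) > π(j)] = 1/2.
By linearity: E[X] = 465 · (1/2) = C(31, 2) · (1/2) = 465/2 = 465/2 ≈ 232.500.

E[X] = 465/2 = 232.500.


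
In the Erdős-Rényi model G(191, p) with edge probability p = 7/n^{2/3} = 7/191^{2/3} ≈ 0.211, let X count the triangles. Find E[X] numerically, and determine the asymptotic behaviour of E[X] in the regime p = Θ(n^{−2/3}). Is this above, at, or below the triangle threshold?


Number of potential triangles: C(191, 3) = 1143135.
Each occurs with probability p³ ≈ (0.211)³ ≈ 9.40215e-03.
By linearity: E[X] = C(191, 3)·p³ ≈ 1143135 · 9.40215e-03 ≈ 10747.932.
Since α = 2/3 < 1, p = c/n^{2/3} ≫ 1/n is above the triangle threshold p ~ 1/n. Asymptotically E[X] ~ (c³/6)·n^{3(1−α)} = (7³/6)·n^{1} → ∞; triangles are abundant w.h.p.

E[X] ≈ 10747.932; in regime p = Θ(1/n^{2/3}) E[X] diverges (above the triangle threshold p ~ 1/n).


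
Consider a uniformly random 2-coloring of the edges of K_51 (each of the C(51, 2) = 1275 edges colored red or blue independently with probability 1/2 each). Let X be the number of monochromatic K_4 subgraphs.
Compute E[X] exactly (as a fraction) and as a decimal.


Let X = Σ_S X_S over the C(51, 4) = 249900 subsets S of size 4, where X_S = 1 if the K_4 on S is monochromatic.
For a fixed S, the K_4 on S has C(4, 2) = 6 edges. P[all 6 edges red] = (1/2)^6, and likewise for blue, so P[monochromatic] = 2·(1/2)^6 = 2^{1 − 6} = 1/32.
By linearity of expectation: E[X] = C(51, 4) · 2^{1 − 6} = 249900 · 1/32 = 62475/8.
Numerically: E[X] ≈ 7809.375000.

E[X] = C(51,4)·2^(1−C(4,2)) = 62475/8 ≈ 7809.375000.


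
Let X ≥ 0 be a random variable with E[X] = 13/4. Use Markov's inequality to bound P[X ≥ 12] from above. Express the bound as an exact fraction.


μ = E[X] = 13/4, a = 12.
Markov: P[X ≥ 12] ≤ μ/a = (13/4)/12 = 13/48.
Numerically: ≈ 0.270833.
(Since a = 12 > μ = 3.250000, the bound 13/48 is < 1 and informative.)

P[X ≥ 12] ≤ 13/48 ≈ 0.270833.


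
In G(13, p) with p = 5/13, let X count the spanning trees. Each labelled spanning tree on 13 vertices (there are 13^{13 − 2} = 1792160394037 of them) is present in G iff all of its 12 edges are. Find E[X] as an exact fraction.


K_13 has 13^{13 − 2} = 1792160394037 labelled spanning trees.
For each such spanning tree H, let X_H = 1 if all 12 edges of H are present in G. Then P[X_H = 1] = p^{12} = (5/13)^{12} = 244140625/23298085122481.
By linearity of expectation: E[X] = Σ_H E[X_H] = 1792160394037 · p^{12} = 1792160394037 · 244140625/23298085122481 = 244140625/13.
Numerically: E[X] ≈ 1.878e+07.

E[X] = 1792160394037 · (5/13)^{12} = 244140625/13 ≈ 1.878e+07.


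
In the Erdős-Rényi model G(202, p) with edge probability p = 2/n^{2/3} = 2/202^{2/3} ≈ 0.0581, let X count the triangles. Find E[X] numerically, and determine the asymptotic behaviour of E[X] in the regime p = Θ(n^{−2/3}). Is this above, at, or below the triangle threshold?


Number of potential triangles: C(202, 3) = 1353400.
Each occurs with probability p³ ≈ (0.0581)³ ≈ 1.96059e-04.
By linearity: E[X] = C(202, 3)·p³ ≈ 1353400 · 1.96059e-04 ≈ 265.347.
Since α = 2/3 < 1, p = c/n^{2/3} ≫ 1/n is above the triangle threshold p ~ 1/n. Asymptotically E[X] ~ (c³/6)·n^{3(1−α)} = (2³/6)·n^{1} → ∞; triangles are abundant w.h.p.

E[X] ≈ 265.347; in regime p = Θ(1/n^{2/3}) E[X] diverges (above the triangle threshold p ~ 1/n).


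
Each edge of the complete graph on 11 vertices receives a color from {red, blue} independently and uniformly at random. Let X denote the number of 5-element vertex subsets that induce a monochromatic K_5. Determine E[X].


Let X = Σ_S X_S over the C(11, 5) = 462 subsets S of size 5, where X_S = 1 if the K_5 on S is monochromatic.
For a fixed S, the K_5 on S has C(5, 2) = 10 edges. P[all 10 edges red] = (1/2)^10, and likewise for blue, so P[monochromatic] = 2·(1/2)^10 = 2^{1 − 10} = 1/512.
Summing: E[X] = C(11, 5) · 2^{1 − 10} = 462 · 1/512 = 231/256.
Numerically: E[X] ≈ 0.9023.

E[X] = C(11,5)·2^(1−C(5,2)) = 231/256 ≈ 0.9023.


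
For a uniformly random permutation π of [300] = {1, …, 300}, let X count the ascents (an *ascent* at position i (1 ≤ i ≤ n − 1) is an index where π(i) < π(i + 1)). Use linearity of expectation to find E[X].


Write X = Σ X_I over i = 1, …, 299, with X_I the indicator of one ascent.
There are 299 indicators.
For each fixed i, the pair (π(i), π(i+1)) is a uniformly random ordered pair of distinct values from {1, …, 300}; by symmetry P[π(i) < π(i+1)] = 1/2.
By linearity: E[X] = 299 · (1/2) = (300 − 1) · (1/2) = 299/2 ≈ 149.50000.

E[X] = 299/2 = 149.50000.


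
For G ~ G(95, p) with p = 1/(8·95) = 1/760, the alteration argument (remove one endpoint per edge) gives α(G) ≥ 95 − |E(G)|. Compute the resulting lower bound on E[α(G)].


E[|E(G)|] = C(95, 2)·p = 4465 · (1/760) = 47/8.
E[α(G)] ≥ n − E[|E(G)|] = 95 − 47/8 = 713/8.
Numerically: ≈ 89.12500.
(This is only a lower bound; the true E[α(G)] may be larger.)

E[α(G)] ≥ 713/8 ≈ 89.12500.


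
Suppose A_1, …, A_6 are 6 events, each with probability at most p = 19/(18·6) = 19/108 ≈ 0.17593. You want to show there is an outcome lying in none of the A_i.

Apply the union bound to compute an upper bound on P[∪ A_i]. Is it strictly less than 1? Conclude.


Union bound: P[∪_{i=1}^{6} A_i] ≤ Σ_i P[A_i] ≤ 6·p = 6·(19/108) = 19/18.
Numerically: 19/18 ≈ 1.05556.
Is 19/18 < 1? NO.
Since the bound 19/18 is ≥ 1, the union bound is uninformative here; it does NOT by itself certify existence.

6·p = 19/18 ≈ 1.05556; existence NOT certified by the union bound.


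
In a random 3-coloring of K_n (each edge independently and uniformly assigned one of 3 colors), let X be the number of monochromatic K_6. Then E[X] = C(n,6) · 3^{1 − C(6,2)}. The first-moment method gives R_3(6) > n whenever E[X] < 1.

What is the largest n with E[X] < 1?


We need C(n, 6) · 3^{1 − 15} < 1, i.e. C(n, 6) < 3^{15 − 1} = 4782969.
Check values of n near the boundary:
  n = 39: C(39, 6) = 3262623; 3262623 < 4782969? YES
  n = 40: C(40, 6) = 3838380; 3838380 < 4782969? YES
  n = 41: C(41, 6) = 4496388; 4496388 < 4782969? YES
  n = 42: C(42, 6) = 5245786; 5245786 < 4782969? NO
  n = 43: C(43, 6) = 6096454; 6096454 < 4782969? NO
The largest n with C(n, 6) < 4782969 is n = 41 (where E[X] = 1498796/1594323 ≈ 0.94008). Hence R_3(6) > 41, i.e. R_3(6) ≥ 42.

Largest n = 41; hence R_3(6) > 41.


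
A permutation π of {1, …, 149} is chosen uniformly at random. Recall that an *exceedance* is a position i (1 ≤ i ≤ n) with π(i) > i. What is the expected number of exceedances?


Write X = Σ_{i=1}^{149} X_i, where X_i = 1_{π(i) > i}.
For each fixed i, π(i) is uniform over {1, …, 149} (marginal of a uniform permutation), so P[π(i) > i] = (n − i)/n. Summing: Σ_{i=1}^{149} (n − i)/n = (0 + 1 + … + 148)/149 = 149(149 − 1)/(2·149) = (149 − 1)/2.
Hence E[X] = Σ_{i=1}^{149} (149 − i)/149 = 74 ≈ 74.0000.

E[X] = 74 = 74.0000.


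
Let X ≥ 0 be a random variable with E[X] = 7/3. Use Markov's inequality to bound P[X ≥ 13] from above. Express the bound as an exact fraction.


μ = E[X] = 7/3, a = 13.
Markov: P[X ≥ 13] ≤ μ/a = (7/3)/13 = 7/39.
Numerically: ≈ 0.17949.
(Since a = 13 > μ = 2.33333, the bound 7/39 is < 1 and informative.)

P[X ≥ 13] ≤ 7/39 ≈ 0.17949.


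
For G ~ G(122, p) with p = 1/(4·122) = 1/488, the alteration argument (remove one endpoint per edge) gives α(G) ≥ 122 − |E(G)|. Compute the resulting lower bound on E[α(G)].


E[|E(G)|] = C(122, 2)·p = 7381 · (1/488) = 121/8.
E[α(G)] ≥ n − E[|E(G)|] = 122 − 121/8 = 855/8.
Numerically: ≈ 106.8750.
(This is only a lower bound; the true E[α(G)] may be larger.)

E[α(G)] ≥ 855/8 ≈ 106.8750.


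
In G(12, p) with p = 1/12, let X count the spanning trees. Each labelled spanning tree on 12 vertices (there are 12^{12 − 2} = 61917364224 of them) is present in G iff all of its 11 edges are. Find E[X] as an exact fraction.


K_12 has 12^{12 − 2} = 61917364224 labelled spanning trees.
For each such spanning tree H, let X_H = 1 if all 11 edges of H are present in G. Then P[X_H = 1] = p^{11} = (1/12)^{11} = 1/743008370688.
By linearity: E[X] = Σ_H E[X_H] = 61917364224 · p^{11} = 61917364224 · 1/743008370688 = 1/12.
Numerically: E[X] ≈ 0.083333.

E[X] = 61917364224 · (1/12)^{11} = 1/12 ≈ 0.083333.


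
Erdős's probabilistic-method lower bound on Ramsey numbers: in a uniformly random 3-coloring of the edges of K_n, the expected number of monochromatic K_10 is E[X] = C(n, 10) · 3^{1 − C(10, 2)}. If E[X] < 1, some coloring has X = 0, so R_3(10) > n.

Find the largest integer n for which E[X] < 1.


We need C(n, 10) · 3^{1 − 45} < 1, i.e. C(n, 10) < 3^{45 − 1} = 984770902183611232881.
Check values of n near the boundary:
  n = 572: C(572, 10) = 954640815642161682606; 954640815642161682606 < 984770902183611232881? YES
  n = 573: C(573, 10) = 971597135635805762226; 971597135635805762226 < 984770902183611232881? YES
  n = 574: C(574, 10) = 988824035203816502691; 988824035203816502691 < 984770902183611232881? NO
  n = 575: C(575, 10) = 1006325345561406175305; 1006325345561406175305 < 984770902183611232881? NO
The largest n with C(n, 10) < 984770902183611232881 is n = 573 (where E[X] = 35985079097622435638/36472996377170786403 ≈ 0.9866225). Hence R_3(10) > 573, i.e. R_3(10) ≥ 574.

Largest n = 573; hence R_3(10) > 573.


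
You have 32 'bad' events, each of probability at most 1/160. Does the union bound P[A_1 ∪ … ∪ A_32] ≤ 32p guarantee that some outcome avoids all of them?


Union bound: P[∪_{i=1}^{32} A_i] ≤ Σ_i P[A_i] ≤ 32·p = 32·(1/160) = 1/5.
Numerically: 1/5 ≈ 0.200000.
Is 1/5 < 1? YES.
Since P[∪ A_i] ≤ 1/5 < 1, the complement has P[∩ A_i^c] ≥ 1 − 1/5 = 4/5 > 0, so some outcome avoids every A_i.

32·p = 1/5 ≈ 0.200000; existence CERTIFIED by the union bound.


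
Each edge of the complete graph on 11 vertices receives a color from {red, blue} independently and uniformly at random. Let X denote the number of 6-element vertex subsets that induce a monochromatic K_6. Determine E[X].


Let X = Σ_S X_S over the C(11, 6) = 462 subsets S of size 6, where X_S = 1 if the K_6 on S is monochromatic.
For a fixed S, the K_6 on S has C(6, 2) = 15 edges. P[all 15 edges red] = (1/2)^15, and likewise for blue, so P[monochromatic] = 2·(1/2)^15 = 2^{1 − 15} = 1/16384.
By linearity of expectation: E[X] = C(11, 6) · 2^{1 − 15} = 462 · 1/16384 = 231/8192.
Numerically: E[X] ≈ 0.028198.

E[X] = C(11,6)·2^(1−C(6,2)) = 231/8192 ≈ 0.028198.


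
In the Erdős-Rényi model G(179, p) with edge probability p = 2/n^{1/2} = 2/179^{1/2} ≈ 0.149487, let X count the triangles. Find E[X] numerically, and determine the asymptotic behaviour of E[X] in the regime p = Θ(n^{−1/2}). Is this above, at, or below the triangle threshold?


Number of potential triangles: C(179, 3) = 939929.
Each occurs with probability p³ ≈ (0.149487)³ ≈ 3.34049203e-03.
By linearity: E[X] = C(179, 3)·p³ ≈ 939929 · 3.34049203e-03 ≈ 3139.825338.
Since α = 1/2 < 1, p = c/n^{1/2} ≫ 1/n is above the triangle threshold p ~ 1/n. Asymptotically E[X] ~ (c³/6)·n^{3(1−α)} = (2³/6)·n^{1.5} → ∞; triangles are abundant w.h.p.

E[X] ≈ 3139.825338; in regime p = Θ(1/n^{1/2}) E[X] diverges (above the triangle threshold p ~ 1/n).


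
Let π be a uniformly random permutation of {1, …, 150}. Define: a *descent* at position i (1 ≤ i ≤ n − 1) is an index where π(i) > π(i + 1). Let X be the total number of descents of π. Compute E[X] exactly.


Write X = Σ X_I over i = 1, …, 149, with X_I the indicator of one descent.
There are 149 indicators.
For each fixed i, the pair (π(i), π(i+1)) is a uniformly random ordered pair of distinct values from {1, …, 150}; by symmetry P[π(i) > π(i+1)] = 1/2.
By linearity: E[X] = 149 · (1/2) = (150 − 1) · (1/2) = 149/2 ≈ 74.500000.

E[X] = 149/2 = 74.500000.


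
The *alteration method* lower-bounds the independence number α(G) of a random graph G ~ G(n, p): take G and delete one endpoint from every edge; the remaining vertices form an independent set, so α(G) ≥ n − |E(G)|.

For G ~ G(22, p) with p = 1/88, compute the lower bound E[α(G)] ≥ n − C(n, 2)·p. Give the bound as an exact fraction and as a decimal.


E[|E(G)|] = C(22, 2)·p = 231 · (1/88) = 21/8.
E[α(G)] ≥ n − E[|E(G)|] = 22 − 21/8 = 155/8.
Numerically: ≈ 19.375000.
(This is only a lower bound; the true E[α(G)] may be larger.)

E[α(G)] ≥ 155/8 ≈ 19.375000.


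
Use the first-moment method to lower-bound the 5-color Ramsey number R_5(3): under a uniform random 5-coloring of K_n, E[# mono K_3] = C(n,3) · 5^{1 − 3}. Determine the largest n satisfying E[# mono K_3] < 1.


We need C(n, 3) · 5^{1 − 3} < 1, i.e. C(n, 3) < 5^{3 − 1} = 25.
Check values of n near the boundary:
  n = 3: C(3, 3) = 1; 1 < 25? YES
  n = 4: C(4, 3) = 4; 4 < 25? YES
  n = 5: C(5, 3) = 10; 10 < 25? YES
  n = 6: C(6, 3) = 20; 20 < 25? YES
  n = 7: C(7, 3) = 35; 35 < 25? NO
  n = 8: C(8, 3) = 56; 56 < 25? NO
The largest n with C(n, 3) < 25 is n = 6 (where E[X] = 4/5 ≈ 0.800000). Hence R_5(3) > 6, i.e. R_5(3) ≥ 7.

Largest n = 6; hence R_5(3) > 6.


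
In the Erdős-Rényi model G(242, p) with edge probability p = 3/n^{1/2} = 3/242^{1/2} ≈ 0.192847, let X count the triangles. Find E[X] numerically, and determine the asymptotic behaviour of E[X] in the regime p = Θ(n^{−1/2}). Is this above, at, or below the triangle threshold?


Number of potential triangles: C(242, 3) = 2332880.
Each occurs with probability p³ ≈ (0.192847)³ ≈ 7.17200717e-03.
By linearity: E[X] = C(242, 3)·p³ ≈ 2332880 · 7.17200717e-03 ≈ 16731.432092.
Since α = 1/2 < 1, p = c/n^{1/2} ≫ 1/n is above the triangle threshold p ~ 1/n. Asymptotically E[X] ~ (c³/6)·n^{3(1−α)} = (3³/6)·n^{1.5} → ∞; triangles are abundant w.h.p.

E[X] ≈ 16731.432092; in regime p = Θ(1/n^{1/2}) E[X] diverges (above the triangle threshold p ~ 1/n).
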